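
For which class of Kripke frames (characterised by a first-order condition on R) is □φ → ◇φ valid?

Suppose □φ→◇φ is valid. At any x set V(φ)=W. Then □φ at x, so ◇φ at x, so x has a successor.

seriality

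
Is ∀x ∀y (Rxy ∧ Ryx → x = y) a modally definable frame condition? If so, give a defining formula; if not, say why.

Any modally definable frame class is closed under surjective bounded morphisms.
The 6-cycle (worlds w0,w1,w2,w3,w4,w5 with w0→w1→w2→w3→w4→w5→w0) is antisymmetric. Sending even-indexed worlds to s and odd-indexed worlds to t is a surjective bounded morphism onto the two-world frame with s↔t, which is not antisymmetric.
So no modal formula (or set of formulas) defines exactly the antisymmetric frames.

No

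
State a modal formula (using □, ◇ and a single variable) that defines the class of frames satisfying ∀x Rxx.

A defining formula is □s → s (the T axiom).
Suppose □s→s is valid. At any x set V(s)={w : Rxw}. Then □s holds at x, so s holds at x, i.e. Rxx.

□s → s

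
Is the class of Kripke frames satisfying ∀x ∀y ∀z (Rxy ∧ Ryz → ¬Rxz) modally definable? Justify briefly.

No

Any modally definable frame class is closed under surjective bounded morphisms.
The 3-cycle (worlds a,b,c with a→b→c→a) is intransitive. Mapping every world to a single reflexive point • is a surjective bounded morphism; the reflexive point is not intransitive (R••∧R•• but R••).
Hence intransitivity is not modally definable.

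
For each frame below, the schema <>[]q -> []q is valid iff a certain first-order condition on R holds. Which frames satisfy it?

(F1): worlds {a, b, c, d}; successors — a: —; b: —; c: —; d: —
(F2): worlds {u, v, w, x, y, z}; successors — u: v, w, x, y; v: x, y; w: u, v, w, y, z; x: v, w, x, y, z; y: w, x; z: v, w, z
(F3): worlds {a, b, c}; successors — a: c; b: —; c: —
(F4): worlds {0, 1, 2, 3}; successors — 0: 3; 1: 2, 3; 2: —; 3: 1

(F1)

This is the axiom for the Euclidean property; its first-order frame correspondent is forall x forall y forall z (Rxy & Rxz -> Ryz).
(F1): satisfies the condition.
(F2): fails — Ruv and Ruv but not Rvv.
(F3): fails — Rac and Rac but not Rcc.
(F4): fails — R03 and R03 but not R33.
Valid on: (F1).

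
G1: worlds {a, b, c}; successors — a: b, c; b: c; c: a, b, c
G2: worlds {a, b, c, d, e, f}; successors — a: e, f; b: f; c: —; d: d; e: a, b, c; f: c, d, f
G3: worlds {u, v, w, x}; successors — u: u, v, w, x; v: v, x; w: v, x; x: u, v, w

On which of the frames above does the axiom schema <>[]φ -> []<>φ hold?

G1, G3

The schema corresponds to convergence: forall x forall y forall z (Rxy & Rxz -> exists w (Ryw & Rzw)).
G1: ✓.
G2: fails — Reb and Rec but b and c have no common successor.
G3: ✓.
Valid on: G1, G3.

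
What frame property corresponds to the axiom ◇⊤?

◇⊤ holds at w iff w has a successor, so frame-validity of ◇⊤ is exactly seriality. Equivalently via □φ → ◇φ:
Suppose □φ→◇φ is valid. At any x set V(φ)=W. Then □φ at x, so ◇φ at x, so x has a successor.

seriality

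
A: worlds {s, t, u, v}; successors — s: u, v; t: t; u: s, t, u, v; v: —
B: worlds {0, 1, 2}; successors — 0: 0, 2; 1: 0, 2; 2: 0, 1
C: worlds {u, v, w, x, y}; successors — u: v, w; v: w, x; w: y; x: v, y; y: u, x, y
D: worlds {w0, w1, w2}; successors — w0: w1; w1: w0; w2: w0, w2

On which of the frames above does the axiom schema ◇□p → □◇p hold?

B

The schema corresponds to convergence: ∀x ∀y ∀z (Rxy ∧ Rxz → ∃w (Ryw ∧ Rzw)).
A: fails — Rsv and Rsv but v and v have no common successor.
B: satisfies the condition.
C: fails — Ruv and Ruw but v and w have no common successor.
D: fails — Rw2w0 and Rw2w2 but w0 and w2 have no common successor.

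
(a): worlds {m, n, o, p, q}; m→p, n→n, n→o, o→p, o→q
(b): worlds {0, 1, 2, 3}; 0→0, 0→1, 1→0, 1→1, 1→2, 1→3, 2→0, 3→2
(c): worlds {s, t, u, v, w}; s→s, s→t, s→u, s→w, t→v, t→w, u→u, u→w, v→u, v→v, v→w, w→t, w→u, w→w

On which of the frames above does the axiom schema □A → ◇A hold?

(b), (c)

Frame correspondent (Sahlqvist): ∀x ∃y Rxy — i.e. seriality.
(a): fails — world p has no successor.
(b): condition met.
(c): condition met.
Valid on: (b), (c).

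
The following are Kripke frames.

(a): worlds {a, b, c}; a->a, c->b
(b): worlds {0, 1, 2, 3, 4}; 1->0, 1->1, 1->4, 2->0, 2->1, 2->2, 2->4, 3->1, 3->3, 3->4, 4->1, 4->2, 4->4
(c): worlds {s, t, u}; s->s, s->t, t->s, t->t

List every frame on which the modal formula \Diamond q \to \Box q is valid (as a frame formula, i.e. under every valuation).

Frame correspondent (Sahlqvist): \forall x \forall y \forall z (Rxy \wedge Rxz \to y = z) — i.e. partial functionality.
(a): holds.
(b): fails — 1 sees both 0 and 1.
(c): fails — s sees both s and t.

(a)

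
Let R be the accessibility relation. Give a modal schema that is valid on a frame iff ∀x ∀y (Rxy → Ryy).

A defining formula is □(□s → s) (the T□ axiom).
Suppose □(□s→s) is valid. Take Rxy and set V(s)={w : Ryw}. Then at y, □s holds; since □(□s→s) at x, □s→s at y, so s at y, i.e. Ryy.

□(□s → s)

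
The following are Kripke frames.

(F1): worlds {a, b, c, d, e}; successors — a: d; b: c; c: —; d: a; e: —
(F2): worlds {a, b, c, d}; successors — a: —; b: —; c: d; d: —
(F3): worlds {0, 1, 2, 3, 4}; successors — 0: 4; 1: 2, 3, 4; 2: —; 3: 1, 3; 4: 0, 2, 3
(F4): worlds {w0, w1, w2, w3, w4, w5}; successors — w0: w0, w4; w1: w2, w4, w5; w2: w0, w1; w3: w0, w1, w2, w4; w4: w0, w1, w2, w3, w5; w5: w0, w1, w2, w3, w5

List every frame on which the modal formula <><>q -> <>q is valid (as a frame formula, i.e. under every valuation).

(F2)

This is the axiom for a generalized confluence (Geach) condition; its first-order frame correspondent is forall x forall y (x R^2 y -> exists w (y = w & xRw)).
(F1): fails — aR²a but no w with a=w and aRw.
(F2): holds.
(F3): fails — 0R²0 but no w with 0=w and 0Rw.
(F4): fails — w0R²w1 but no w with w1=w and w0Rw.
Valid on: (F2).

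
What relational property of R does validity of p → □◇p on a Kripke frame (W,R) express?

Symmetry

Suppose p→□◇p is valid. Take Rxy and set V(p)={x}. Then p at x, so □◇p at x, so ◇p at y, so some z with Ryz has p; z=x, i.e. Ryx.
Conversely, on a frame with symmetry the schema holds at every world under every valuation.
So the correspondent is symmetry.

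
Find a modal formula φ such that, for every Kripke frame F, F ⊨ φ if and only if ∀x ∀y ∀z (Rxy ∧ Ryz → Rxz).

This is transitivity; the standard corresponding axiom is 4: □s → □□s.
Suppose □s→□□s is valid. Take Rxy, Ryz and set V(s)={w : Rxw}. Then □s at x, so □□s at x, so □s at y, so s at z, i.e. Rxz.

□s → □□s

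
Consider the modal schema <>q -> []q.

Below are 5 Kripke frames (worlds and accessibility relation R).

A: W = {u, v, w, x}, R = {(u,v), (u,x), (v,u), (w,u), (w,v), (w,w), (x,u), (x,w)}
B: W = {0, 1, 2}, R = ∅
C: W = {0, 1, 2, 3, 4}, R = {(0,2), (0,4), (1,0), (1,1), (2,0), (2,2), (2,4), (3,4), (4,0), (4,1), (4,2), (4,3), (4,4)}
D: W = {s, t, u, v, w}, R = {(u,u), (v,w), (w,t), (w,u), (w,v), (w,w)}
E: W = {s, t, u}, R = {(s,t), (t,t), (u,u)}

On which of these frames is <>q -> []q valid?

B, E

Frame correspondent (Sahlqvist): forall x forall y forall z (Rxy & Rxz -> y = z) — i.e. partial functionality.
A: fails — u sees both v and x.
B: holds.
C: fails — 0 sees both 2 and 4.
D: fails — w sees both t and u.
E: holds.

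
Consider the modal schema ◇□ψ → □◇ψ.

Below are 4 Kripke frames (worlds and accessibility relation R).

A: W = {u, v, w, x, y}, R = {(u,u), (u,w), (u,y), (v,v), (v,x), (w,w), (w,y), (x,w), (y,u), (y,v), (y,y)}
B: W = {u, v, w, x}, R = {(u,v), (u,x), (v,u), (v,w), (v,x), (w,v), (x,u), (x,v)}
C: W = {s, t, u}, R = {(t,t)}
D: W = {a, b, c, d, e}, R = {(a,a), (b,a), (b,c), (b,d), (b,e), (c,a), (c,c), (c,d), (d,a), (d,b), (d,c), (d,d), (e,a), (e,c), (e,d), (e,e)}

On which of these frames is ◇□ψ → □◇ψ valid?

Frame correspondent (Sahlqvist): ∀x ∀y ∀z (Rxy ∧ Rxz → ∃w (Ryw ∧ Rzw)) — i.e. convergence.
A: fails — Rvv and Rvx but v and x have no common successor.
B: ✓.
C: ✓.
D: ✓.

B, C, D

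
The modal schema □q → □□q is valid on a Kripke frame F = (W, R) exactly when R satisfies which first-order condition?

This schema is the 4 axiom.
Its frame correspondent is transitivity — ∀x ∀y ∀z (Rxy ∧ Ryz → Rxz).

transitivity: ∀x ∀y ∀z (Rxy ∧ Ryz → Rxz)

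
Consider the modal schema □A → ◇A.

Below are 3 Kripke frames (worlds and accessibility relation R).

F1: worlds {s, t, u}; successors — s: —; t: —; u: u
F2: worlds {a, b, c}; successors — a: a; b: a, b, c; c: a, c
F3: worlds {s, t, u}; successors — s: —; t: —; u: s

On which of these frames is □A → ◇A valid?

F2

This is the axiom for seriality; its first-order frame correspondent is ∀x ∃y Rxy.
F1: fails — world s has no successor.
F2: satisfies the condition.
F3: fails — world s has no successor.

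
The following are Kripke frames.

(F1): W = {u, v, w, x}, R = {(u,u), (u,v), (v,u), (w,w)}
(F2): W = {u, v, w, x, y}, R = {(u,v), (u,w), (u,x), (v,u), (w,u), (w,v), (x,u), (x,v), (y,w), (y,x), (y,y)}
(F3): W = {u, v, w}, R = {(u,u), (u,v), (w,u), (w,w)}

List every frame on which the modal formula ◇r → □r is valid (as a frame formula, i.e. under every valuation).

none

The schema corresponds to partial functionality: ∀x ∀y ∀z (Rxy ∧ Rxz → y = z).
(F1): fails — u sees both u and v.
(F2): fails — u sees both v and w.
(F3): fails — u sees both u and v.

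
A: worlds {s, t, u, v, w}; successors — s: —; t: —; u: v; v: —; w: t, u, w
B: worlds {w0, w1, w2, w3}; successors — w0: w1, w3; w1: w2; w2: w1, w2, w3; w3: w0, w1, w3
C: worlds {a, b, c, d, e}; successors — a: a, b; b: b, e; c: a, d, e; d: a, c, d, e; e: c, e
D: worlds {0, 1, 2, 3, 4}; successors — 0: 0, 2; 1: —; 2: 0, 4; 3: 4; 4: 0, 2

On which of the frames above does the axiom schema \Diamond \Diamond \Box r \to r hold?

The schema corresponds to a generalized confluence (Geach) condition: \forall x \forall y (x R^2 y \to \exists w (yRw \wedge x = w)).
A: fails — wR²t but no w* with tRw* and w=w*.
B: fails — w0R²w0 but no w with w0Rw and w0=w.
C: fails — aR²b but no w with bRw and a=w.
D: fails — 2R²2 but no w with 2Rw and 2=w.

none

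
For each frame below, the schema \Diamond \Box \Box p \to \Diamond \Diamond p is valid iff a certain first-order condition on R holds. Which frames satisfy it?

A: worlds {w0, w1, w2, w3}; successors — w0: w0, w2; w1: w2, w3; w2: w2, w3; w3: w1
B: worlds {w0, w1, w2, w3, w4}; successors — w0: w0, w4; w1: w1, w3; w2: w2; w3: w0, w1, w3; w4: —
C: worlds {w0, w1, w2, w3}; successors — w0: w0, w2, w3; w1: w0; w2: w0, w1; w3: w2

The schema corresponds to a generalized confluence (Geach) condition: \forall x \forall y (xRy \to \exists w (y R^2 w \wedge x R^2 w)).
A: holds.
B: fails — w0Rw4 but no w with w4R²w and w0R²w.
C: holds.
Valid on: A, C.

A, C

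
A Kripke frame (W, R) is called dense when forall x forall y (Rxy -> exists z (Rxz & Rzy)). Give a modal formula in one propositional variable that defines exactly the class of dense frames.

A defining formula is □□p → □p (the C4 axiom).
Suppose □□p→□p is valid. Take Rxy and set V(p)={w : xR²w}. Then □□p at x, so □p at x, so p at y, i.e. ∃z(Rxz∧Rzy).

□□p → □p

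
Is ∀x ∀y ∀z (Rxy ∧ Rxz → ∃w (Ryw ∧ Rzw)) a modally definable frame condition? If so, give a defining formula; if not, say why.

Yes — defined by ◇□r → □◇r

The condition is convergence. A defining modal formula is ◇□r → □◇r.
Suppose ◇□r→□◇r is valid. Take Rxy, Rxz and set V(r)={w : Ryw}. Then □r at y so ◇□r at x, so □◇r at x, so ◇r at z, giving w with Rzw and Ryw.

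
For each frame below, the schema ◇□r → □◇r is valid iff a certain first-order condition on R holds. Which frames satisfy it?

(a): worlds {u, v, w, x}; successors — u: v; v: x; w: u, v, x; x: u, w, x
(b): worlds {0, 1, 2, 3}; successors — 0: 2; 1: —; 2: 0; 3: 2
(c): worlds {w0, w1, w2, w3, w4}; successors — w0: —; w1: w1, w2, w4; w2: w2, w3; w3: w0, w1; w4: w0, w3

(b)

This is the axiom for convergence; its first-order frame correspondent is ∀x ∀y ∀z (Rxy ∧ Rxz → ∃w (Ryw ∧ Rzw)).
(a): fails — Rwu and Rwx but u and x have no common successor.
(b): condition met.
(c): fails — Rw1w1 and Rw1w4 but w1 and w4 have no common successor.
Valid on: (b).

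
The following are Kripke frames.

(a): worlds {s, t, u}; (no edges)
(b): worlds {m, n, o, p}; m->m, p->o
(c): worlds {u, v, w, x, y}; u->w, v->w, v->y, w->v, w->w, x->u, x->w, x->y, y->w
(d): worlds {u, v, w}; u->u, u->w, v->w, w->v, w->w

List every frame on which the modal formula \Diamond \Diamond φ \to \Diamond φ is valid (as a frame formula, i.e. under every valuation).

(a), (b)

This is the axiom for transitivity; its first-order frame correspondent is \forall x \forall y \forall z (Rxy \wedge Ryz \to Rxz).
(a): condition met.
(b): condition met.
(c): fails — Rxw and Rwv but not Rxv.
(d): fails — Ruw and Rwv but not Ruv.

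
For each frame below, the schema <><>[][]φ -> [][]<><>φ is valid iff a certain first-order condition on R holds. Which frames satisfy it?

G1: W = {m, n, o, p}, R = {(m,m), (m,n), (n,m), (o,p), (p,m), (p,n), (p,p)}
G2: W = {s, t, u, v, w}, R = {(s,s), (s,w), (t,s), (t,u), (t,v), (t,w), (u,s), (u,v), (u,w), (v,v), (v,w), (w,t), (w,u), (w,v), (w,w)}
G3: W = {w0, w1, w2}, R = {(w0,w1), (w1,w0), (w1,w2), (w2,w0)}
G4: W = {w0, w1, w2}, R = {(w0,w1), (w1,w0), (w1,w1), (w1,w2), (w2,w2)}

Frame correspondent (Sahlqvist): forall x forall y forall z ((x R^2 y & x R^2 z) -> exists w (y R^2 w & z R^2 w)) — i.e. a generalized confluence (Geach) condition.
G1: satisfies the condition.
G2: satisfies the condition.
G3: fails — w0R²w0, w0R²w2 but no w with w0R²w and w2R²w.
G4: satisfies the condition.

G1, G2, G4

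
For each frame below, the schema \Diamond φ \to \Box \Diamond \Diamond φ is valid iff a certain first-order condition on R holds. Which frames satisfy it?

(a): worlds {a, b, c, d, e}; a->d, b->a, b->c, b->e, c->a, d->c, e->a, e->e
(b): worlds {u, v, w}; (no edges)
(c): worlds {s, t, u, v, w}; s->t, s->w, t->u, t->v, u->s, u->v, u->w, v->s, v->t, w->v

This is the axiom for a generalized confluence (Geach) condition; its first-order frame correspondent is \forall x \forall y \forall z ((xRy \wedge xRz) \to \exists w (y = w \wedge z R^2 w)).
(a): fails — aRd, aRd but no w with d=w and dR²w.
(b): condition met.
(c): fails — sRw, sRw but no w* with w=w* and wR²w*.

(b)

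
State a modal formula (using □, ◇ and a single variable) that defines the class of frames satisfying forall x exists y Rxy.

□ψ → ◇ψ

The condition is seriality. The D schema □ψ → ◇ψ defines it.
Suppose □ψ→◇ψ is valid. At any x set V(ψ)=W. Then □ψ at x, so ◇ψ at x, so x has a successor.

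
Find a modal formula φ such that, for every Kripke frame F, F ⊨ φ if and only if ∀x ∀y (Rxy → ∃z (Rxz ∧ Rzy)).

This is density; the standard corresponding axiom is C4: □□ψ → □ψ.
Suppose □□ψ→□ψ is valid. Take Rxy and set V(ψ)={w : xR²w}. Then □□ψ at x, so □ψ at x, so ψ at y, i.e. ∃z(Rxz∧Rzy).

□□ψ → □ψ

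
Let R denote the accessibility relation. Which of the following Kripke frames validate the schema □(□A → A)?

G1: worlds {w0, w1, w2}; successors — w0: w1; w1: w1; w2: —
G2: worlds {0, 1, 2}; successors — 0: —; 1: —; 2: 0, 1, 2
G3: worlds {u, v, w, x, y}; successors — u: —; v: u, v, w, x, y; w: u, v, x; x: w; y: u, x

This is the axiom for shift-reflexivity; its first-order frame correspondent is ∀x ∀y (Rxy → Ryy).
G1: condition met.
G2: fails — R20 but not R00.
G3: fails — Rxw but not Rww.

G1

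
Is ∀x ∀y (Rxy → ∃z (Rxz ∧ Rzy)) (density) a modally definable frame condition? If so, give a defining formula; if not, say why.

The condition is density. A defining modal formula is □□p → □p.

Yes — defined by □□p → □p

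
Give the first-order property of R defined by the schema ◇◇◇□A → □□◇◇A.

∀x ∀y ∀z ((xR³y ∧ xR²z) → ∃w (yRw ∧ zR²w))

This is a Sahlqvist (Geach-type) schema ◇^3□^1A → □^2◇^2A.
First-order correspondent: ∀x ∀y ∀z ((xR³y ∧ xR²z) → ∃w (yRw ∧ zR²w)).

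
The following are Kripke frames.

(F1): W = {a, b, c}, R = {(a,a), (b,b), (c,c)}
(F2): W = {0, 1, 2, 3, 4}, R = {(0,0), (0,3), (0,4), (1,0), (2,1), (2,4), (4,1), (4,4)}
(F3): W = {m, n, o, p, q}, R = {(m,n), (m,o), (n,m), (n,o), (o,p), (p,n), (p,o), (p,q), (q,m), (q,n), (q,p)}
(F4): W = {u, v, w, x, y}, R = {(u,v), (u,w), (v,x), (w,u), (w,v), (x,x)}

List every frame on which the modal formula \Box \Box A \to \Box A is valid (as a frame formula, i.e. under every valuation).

(F1), (F2)

The schema corresponds to density: \forall x \forall y (Rxy \to \exists z (Rxz \wedge Rzy)).
(F1): condition met.
(F2): condition met.
(F3): fails — Rop but no z with Roz and Rzp.
(F4): fails — Rwu but no z with Rwz and Rzu.
Valid on: (F1), (F2).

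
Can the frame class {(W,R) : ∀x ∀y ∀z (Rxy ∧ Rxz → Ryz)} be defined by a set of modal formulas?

Definable; ◇r → □◇r defines it

This is a Sahlqvist condition; the 5 axiom ◇r → □◇r defines it.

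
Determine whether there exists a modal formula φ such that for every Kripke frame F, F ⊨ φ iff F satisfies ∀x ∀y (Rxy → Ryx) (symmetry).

Yes: it is symmetry, defined by the B schema q → □◇q.
Suppose q→□◇q is valid. Take Rxy and set V(q)={x}. Then q at x, so □◇q at x, so ◇q at y, so some z with Ryz has q; z=x, i.e. Ryx.

Yes, by q → □◇q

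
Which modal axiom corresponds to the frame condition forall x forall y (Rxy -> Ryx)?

s → □◇s

The condition is symmetry. The B schema s → □◇s defines it.
Suppose s→□◇s is valid. Take Rxy and set V(s)={x}. Then s at x, so □◇s at x, so ◇s at y, so some z with Ryz has s; z=x, i.e. Ryx.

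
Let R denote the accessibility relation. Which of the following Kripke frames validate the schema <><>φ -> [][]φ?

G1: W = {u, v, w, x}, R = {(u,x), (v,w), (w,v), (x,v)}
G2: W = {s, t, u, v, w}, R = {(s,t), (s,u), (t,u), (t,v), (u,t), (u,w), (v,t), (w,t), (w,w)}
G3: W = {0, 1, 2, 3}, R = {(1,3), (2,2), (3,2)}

G1, G3

The schema corresponds to a generalized confluence (Geach) condition: forall x forall y forall z ((x R^2 y & x R^2 z) -> exists w (y = w & z = w)).
G1: satisfies the condition.
G2: fails — sR²t, sR²u but t ≠ u.
G3: satisfies the condition.
Valid on: G1, G3.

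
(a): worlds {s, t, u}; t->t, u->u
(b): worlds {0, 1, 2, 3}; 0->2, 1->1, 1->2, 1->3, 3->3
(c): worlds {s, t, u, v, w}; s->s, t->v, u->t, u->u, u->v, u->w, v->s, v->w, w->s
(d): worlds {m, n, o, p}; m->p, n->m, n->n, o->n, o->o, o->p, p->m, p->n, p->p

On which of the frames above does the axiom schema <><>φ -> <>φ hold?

Frame correspondent (Sahlqvist): forall x forall y forall z (Rxy & Ryz -> Rxz) — i.e. transitivity.
(a): condition met.
(b): condition met.
(c): fails — Ruv and Rvs but not Rus.
(d): fails — Ron and Rnm but not Rom.
Valid on: (a), (b).

(a), (b)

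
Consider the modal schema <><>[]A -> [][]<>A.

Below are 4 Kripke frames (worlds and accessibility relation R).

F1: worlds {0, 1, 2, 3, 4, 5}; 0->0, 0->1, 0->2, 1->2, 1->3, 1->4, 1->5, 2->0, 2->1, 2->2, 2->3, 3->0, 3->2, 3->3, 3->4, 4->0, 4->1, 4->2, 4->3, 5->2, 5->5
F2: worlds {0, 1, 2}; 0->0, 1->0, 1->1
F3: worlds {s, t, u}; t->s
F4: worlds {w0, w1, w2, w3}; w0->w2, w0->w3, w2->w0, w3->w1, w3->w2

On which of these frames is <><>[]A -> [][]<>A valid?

This is the axiom for a generalized confluence (Geach) condition; its first-order frame correspondent is forall x forall y forall z ((x R^2 y & x R^2 z) -> exists w (yRw & zRw)).
F1: ✓.
F2: ✓.
F3: ✓.
F4: fails — w0R²w0, w0R²w1 but no w with w0Rw and w1Rw.

F1, F2, F3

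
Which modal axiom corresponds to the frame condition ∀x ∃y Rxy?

□p → ◇p

A defining formula is □p → ◇p (the D axiom).
Suppose □p→◇p is valid. At any x set V(p)=W. Then □p at x, so ◇p at x, so x has a successor.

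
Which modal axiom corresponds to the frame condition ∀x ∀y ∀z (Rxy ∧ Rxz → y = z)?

A defining formula is ◇s → □s (the CD axiom).
Suppose ◇s→□s is valid. Take Rxy, Rxz and set V(s)={y}. Then ◇s at x, so □s at x, so s at z, i.e. z=y.

◇s → □s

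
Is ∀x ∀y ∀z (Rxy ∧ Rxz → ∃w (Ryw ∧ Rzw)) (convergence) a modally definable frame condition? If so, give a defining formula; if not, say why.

This is a Sahlqvist condition; the .2 axiom ◇□q → □◇q defines it.
Suppose ◇□q→□◇q is valid. Take Rxy, Rxz and set V(q)={w : Ryw}. Then □q at y so ◇□q at x, so □◇q at x, so ◇q at z, giving w with Rzw and Ryw.

Yes — defined by ◇□q → □◇q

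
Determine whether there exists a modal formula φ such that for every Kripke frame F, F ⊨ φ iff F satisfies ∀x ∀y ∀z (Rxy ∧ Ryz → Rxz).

Definable; □r → □□r defines it

Yes: it is transitivity, defined by the 4 schema □r → □□r.
Suppose □r→□□r is valid. Take Rxy, Ryz and set V(r)={w : Rxw}. Then □r at x, so □□r at x, so □r at y, so r at z, i.e. Rxz.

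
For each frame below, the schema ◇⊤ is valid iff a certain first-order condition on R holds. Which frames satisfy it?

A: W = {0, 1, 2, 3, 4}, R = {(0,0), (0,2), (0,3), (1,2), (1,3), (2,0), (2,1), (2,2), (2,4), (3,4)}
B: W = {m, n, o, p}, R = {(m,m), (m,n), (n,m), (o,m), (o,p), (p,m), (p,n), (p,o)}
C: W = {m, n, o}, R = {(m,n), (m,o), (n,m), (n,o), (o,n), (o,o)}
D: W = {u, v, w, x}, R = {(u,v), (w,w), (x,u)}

This is the axiom for seriality; its first-order frame correspondent is ∀x ∃y Rxy.
A: fails — world 4 has no successor.
B: holds.
C: holds.
D: fails — world v has no successor.
Valid on: B, C.

B, C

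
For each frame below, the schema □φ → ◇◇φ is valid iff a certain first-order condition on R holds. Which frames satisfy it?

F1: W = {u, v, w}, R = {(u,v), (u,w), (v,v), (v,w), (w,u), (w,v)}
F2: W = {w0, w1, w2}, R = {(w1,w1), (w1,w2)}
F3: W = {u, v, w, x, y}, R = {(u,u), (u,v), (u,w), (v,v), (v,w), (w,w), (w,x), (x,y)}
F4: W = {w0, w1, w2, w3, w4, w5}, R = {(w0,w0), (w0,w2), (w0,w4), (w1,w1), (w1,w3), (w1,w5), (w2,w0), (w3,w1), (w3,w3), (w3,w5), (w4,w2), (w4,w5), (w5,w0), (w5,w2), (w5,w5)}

F1, F4

This is the axiom for a generalized confluence (Geach) condition; its first-order frame correspondent is ∀x ∃w (xRw ∧ xR²w).
F1: satisfies the condition.
F2: fails — at w0 but no w with w0Rw and w0R²w.
F3: fails — at x but no t with xRt and xR²t.
F4: satisfies the condition.
Valid on: F1, F4.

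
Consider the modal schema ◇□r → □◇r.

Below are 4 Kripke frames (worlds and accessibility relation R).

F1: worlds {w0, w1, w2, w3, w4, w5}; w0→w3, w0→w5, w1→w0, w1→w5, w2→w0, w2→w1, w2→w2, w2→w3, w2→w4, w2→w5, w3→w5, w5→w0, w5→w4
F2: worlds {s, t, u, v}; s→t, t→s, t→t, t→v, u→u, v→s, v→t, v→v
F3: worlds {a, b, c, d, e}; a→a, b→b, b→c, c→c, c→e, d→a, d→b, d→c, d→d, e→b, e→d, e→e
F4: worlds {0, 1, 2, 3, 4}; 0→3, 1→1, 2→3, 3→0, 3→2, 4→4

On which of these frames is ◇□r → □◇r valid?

The schema corresponds to convergence: ∀x ∀y ∀z (Rxy ∧ Rxz → ∃w (Ryw ∧ Rzw)).
F1: fails — Rw0w5 and Rw0w3 but w5 and w3 have no common successor.
F2: satisfies the condition.
F3: fails — Rdc and Rda but c and a have no common successor.
F4: satisfies the condition.
Valid on: F2, F4.

F2, F4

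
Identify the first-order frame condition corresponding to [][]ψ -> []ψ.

density: forall x forall y (Rxy -> exists z (Rxz & Rzy))

Suppose □□ψ→□ψ is valid. Take Rxy and set V(ψ)={w : xR²w}. Then □□ψ at x, so □ψ at x, so ψ at y, i.e. ∃z(Rxz∧Rzy).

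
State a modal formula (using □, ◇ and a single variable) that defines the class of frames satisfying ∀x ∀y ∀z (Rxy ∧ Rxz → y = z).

◇ψ → □ψ

This is partial functionality; the standard corresponding axiom is CD: ◇ψ → □ψ.
Suppose ◇ψ→□ψ is valid. Take Rxy, Rxz and set V(ψ)={y}. Then ◇ψ at x, so □ψ at x, so ψ at z, i.e. z=y.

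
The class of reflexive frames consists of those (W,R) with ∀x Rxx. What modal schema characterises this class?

A defining formula is □s → s (the T axiom).
Suppose □s→s is valid. At any x set V(s)={w : Rxw}. Then □s holds at x, so s holds at x, i.e. Rxx.

□s → s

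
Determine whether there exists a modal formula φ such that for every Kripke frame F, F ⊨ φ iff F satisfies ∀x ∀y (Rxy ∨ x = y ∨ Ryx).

If a class were modally definable it would be closed under disjoint unions (Goldblatt–Thomason).
Take 4 disjoint single-world reflexive frames: each is trivially connected, but their disjoint union has 4 worlds with no edge between distinct components, so it is not connected.
Hence connectedness of R is not modally definable.

Not modally definable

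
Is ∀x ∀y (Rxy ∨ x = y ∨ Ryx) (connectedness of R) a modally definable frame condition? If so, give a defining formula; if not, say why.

Not definable by any modal formula

Any modally definable frame class is closed under disjoint unions.
Take 3 disjoint single-world reflexive frames: each is trivially connected, but their disjoint union has 3 worlds with no edge between distinct components, so it is not connected.
Hence connectedness of R is not modally definable.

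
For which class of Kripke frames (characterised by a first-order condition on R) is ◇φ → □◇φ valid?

Suppose ◇φ→□◇φ is valid. Take Rxy, Rxz and set V(φ)={y}. Then ◇φ at x, so □◇φ at x, so ◇φ at z, so some w with Rzw has φ; w=y, i.e. Rzy. By symmetry of the argument, Ryz.
Conversely, on a frame with the Euclidean property the schema holds at every world under every valuation.
So the correspondent is the Euclidean property.

the Euclidean property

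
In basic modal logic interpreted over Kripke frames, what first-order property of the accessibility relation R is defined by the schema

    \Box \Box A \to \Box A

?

Suppose □□A→□A is valid. Take Rxy and set V(A)={w : xR²w}. Then □□A at x, so □A at x, so A at y, i.e. ∃z(Rxz∧Rzy).
Conversely, on a frame with density the schema holds at every world under every valuation.
So the correspondent is density.

Density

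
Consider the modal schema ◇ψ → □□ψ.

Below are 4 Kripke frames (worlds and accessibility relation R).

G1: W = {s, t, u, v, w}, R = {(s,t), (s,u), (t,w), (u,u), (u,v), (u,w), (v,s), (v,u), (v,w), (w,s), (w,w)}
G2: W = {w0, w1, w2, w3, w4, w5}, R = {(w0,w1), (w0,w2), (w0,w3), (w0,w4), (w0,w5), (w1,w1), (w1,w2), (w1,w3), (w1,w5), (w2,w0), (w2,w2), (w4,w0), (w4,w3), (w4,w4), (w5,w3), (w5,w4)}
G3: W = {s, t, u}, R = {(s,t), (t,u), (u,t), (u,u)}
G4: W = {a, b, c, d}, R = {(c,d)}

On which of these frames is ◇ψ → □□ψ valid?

G4

This is the axiom for a generalized confluence (Geach) condition; its first-order frame correspondent is ∀x ∀y ∀z ((xRy ∧ xR²z) → ∃w (y = w ∧ z = w)).
G1: fails — sRt, sR²u but t ≠ u.
G2: fails — w0Rw1, w0R²w0 but w1 ≠ w0.
G3: fails — sRt, sR²u but t ≠ u.
G4: condition met.
Valid on: G4.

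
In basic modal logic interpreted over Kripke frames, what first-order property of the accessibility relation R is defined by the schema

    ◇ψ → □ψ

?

Suppose ◇ψ→□ψ is valid. Take Rxy, Rxz and set V(ψ)={y}. Then ◇ψ at x, so □ψ at x, so ψ at z, i.e. z=y.

partial functionality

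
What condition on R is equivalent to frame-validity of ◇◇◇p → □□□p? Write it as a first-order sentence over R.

∀x ∀y ∀z ((xR³y ∧ xR³z) → ∃w (y = w ∧ z = w))

This is a Sahlqvist (Geach-type) schema ◇^3□^0p → □^3◇^0p.
First-order correspondent: ∀x ∀y ∀z ((xR³y ∧ xR³z) → ∃w (y = w ∧ z = w)).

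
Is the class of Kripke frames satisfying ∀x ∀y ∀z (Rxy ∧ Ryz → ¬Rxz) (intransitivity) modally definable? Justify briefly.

No — not modally definable

Any modally definable frame class is closed under surjective bounded morphisms.
The 5-cycle (worlds 0,1,2,3,4 with 0→1→2→3→4→0) is intransitive. Mapping every world to a single reflexive point • is a surjective bounded morphism; the reflexive point is not intransitive (R••∧R•• but R••).
Hence intransitivity is not modally definable.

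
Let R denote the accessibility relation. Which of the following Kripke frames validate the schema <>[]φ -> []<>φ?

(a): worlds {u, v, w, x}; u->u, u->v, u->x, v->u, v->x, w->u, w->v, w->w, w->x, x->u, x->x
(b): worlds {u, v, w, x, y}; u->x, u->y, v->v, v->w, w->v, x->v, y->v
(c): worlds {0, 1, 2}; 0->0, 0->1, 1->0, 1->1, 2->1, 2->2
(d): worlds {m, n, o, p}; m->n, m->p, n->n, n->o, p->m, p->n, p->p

This is the axiom for convergence; its first-order frame correspondent is forall x forall y forall z (Rxy & Rxz -> exists w (Ryw & Rzw)).
(a): ✓.
(b): ✓.
(c): ✓.
(d): fails — Rnn and Rno but n and o have no common successor.
Valid on: (a), (b), (c).

(a), (b), (c)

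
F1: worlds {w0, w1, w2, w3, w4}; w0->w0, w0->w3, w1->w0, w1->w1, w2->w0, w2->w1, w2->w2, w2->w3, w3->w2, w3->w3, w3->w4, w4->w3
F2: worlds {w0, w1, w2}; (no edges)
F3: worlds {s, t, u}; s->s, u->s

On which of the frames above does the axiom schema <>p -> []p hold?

F2, F3

Frame correspondent (Sahlqvist): forall x forall y forall z (Rxy & Rxz -> y = z) — i.e. partial functionality.
F1: fails — w0 sees both w0 and w3.
F2: satisfies the condition.
F3: satisfies the condition.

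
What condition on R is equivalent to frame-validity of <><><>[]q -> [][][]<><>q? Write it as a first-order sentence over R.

forall x forall y forall z ((x R^3 y & x R^3 z) -> exists w (yRw & z R^2 w))

This is a Sahlqvist (Geach-type) schema ◇^3□^1q → □^3◇^2q.
Minimal-valuation argument: fix x; take any y with xR^3y and any z with xR^3z. Set V(q) to the set of worlds R-reachable from y in exactly 1 step. Then □^1q holds at y, so the antecedent holds at x; validity forces ◇^2q at z, giving a w with zR^2w and yR^1w.
First-order correspondent: forall x forall y forall z ((x R^3 y & x R^3 z) -> exists w (yRw & z R^2 w)).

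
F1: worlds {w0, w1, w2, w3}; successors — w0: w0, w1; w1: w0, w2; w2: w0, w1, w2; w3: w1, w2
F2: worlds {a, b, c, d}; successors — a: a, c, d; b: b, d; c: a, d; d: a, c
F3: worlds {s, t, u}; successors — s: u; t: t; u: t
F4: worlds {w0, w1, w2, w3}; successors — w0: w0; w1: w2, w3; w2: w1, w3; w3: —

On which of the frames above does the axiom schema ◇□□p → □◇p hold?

This is the axiom for a generalized confluence (Geach) condition; its first-order frame correspondent is ∀x ∀y ∀z ((xRy ∧ xRz) → ∃w (yR²w ∧ zRw)).
F1: holds.
F2: holds.
F3: holds.
F4: fails — w1Rw2, w1Rw3 but no w with w2R²w and w3Rw.

F1, F2, F3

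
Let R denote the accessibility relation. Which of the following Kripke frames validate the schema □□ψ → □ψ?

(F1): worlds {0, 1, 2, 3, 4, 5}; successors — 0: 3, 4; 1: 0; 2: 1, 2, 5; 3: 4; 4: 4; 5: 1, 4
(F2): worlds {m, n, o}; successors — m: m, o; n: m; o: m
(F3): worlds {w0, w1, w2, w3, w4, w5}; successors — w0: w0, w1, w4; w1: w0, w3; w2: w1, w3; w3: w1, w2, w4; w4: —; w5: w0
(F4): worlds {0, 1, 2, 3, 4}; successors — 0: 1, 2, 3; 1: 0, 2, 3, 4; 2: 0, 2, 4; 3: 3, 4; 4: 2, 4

This is the axiom for density; its first-order frame correspondent is ∀x ∀y (Rxy → ∃z (Rxz ∧ Rzy)).
(F1): fails — R10 but no z with R1z and Rz0.
(F2): condition met.
(F3): fails — Rw1w3 but no z with Rw1z and Rzw3.
(F4): fails — R01 but no z with R0z and Rz1.

(F2)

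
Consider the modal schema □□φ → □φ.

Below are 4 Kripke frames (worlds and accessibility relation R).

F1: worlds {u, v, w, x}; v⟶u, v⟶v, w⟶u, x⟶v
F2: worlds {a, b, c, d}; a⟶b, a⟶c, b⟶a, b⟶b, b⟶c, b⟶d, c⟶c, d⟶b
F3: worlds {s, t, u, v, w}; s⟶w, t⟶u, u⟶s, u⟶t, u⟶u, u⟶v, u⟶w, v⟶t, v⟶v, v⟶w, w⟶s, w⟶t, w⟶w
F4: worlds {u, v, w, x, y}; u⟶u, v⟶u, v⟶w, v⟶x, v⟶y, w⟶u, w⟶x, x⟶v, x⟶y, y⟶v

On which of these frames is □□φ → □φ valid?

The schema corresponds to density: ∀x ∀y (Rxy → ∃z (Rxz ∧ Rzy)).
F1: fails — Rwu but no z with Rwz and Rzu.
F2: satisfies the condition.
F3: satisfies the condition.
F4: fails — Rwx but no z with Rwz and Rzx.

F2, F3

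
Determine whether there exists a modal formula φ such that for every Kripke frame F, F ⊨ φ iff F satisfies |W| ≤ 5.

If a class were modally definable it would be closed under disjoint unions (Goldblatt–Thomason).
Any modal formula valid on each of 6 disjoint one-world frames is valid on their disjoint union (validity is preserved under disjoint unions). Each one-world frame has |W|=1≤5, but the union has |W|=6.
Hence having at most 5 worlds is not modally definable.

Not definable by any modal formula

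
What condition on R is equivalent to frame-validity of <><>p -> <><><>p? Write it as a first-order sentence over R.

This is a Sahlqvist (Geach-type) schema ◇^2□^0p → □^0◇^3p.
First-order correspondent: forall x forall y (x R^2 y -> exists w (y = w & x R^3 w)).

forall x forall y (x R^2 y -> exists w (y = w & x R^3 w))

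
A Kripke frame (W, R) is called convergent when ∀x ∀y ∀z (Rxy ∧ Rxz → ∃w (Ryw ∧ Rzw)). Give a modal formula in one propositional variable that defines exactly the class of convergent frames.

◇□q → □◇q

A defining formula is ◇□q → □◇q (the .2 axiom).
Suppose ◇□q→□◇q is valid. Take Rxy, Rxz and set V(q)={w : Ryw}. Then □q at y so ◇□q at x, so □◇q at x, so ◇q at z, giving w with Rzw and Ryw.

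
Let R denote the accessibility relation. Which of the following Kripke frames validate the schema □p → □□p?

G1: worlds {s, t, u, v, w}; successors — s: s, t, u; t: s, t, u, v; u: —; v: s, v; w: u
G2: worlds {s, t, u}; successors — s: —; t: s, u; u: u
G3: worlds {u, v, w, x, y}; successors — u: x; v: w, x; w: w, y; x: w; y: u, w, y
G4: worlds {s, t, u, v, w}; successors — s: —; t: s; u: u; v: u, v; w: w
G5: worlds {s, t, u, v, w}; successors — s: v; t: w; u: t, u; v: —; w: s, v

G2, G4

This is the axiom for transitivity; its first-order frame correspondent is ∀x ∀y ∀z (Rxy ∧ Ryz → Rxz).
G1: fails — Rvs and Rsu but not Rvu.
G2: satisfies the condition.
G3: fails — Rxw and Rwy but not Rxy.
G4: satisfies the condition.
G5: fails — Rut and Rtw but not Ruw.
Valid on: G2, G4.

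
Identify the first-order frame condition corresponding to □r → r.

Suppose □r→r is valid. At any x set V(r)={w : Rxw}. Then □r holds at x, so r holds at x, i.e. Rxx.
The converse is a direct semantic check.
Frame condition: ∀x Rxx.

reflexivity: ∀x Rxx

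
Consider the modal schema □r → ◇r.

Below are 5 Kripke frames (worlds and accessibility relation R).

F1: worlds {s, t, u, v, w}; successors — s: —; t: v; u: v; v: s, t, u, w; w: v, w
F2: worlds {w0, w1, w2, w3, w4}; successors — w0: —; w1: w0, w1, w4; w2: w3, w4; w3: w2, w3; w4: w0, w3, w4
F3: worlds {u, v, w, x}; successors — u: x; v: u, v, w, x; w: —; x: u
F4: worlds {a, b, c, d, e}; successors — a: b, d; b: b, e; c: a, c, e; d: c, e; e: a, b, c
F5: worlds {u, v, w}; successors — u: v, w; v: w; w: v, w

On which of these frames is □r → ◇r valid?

Frame correspondent (Sahlqvist): ∀x ∃y Rxy — i.e. seriality.
F1: fails — world s has no successor.
F2: fails — world w0 has no successor.
F3: fails — world w has no successor.
F4: ✓.
F5: ✓.

F4, F5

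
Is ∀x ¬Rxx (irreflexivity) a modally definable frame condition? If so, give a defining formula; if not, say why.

If a class were modally definable it would be closed under surjective bounded morphisms (Goldblatt–Thomason).
The 5-cycle (worlds 0,1,2,3,4 with 0→1→2→3→4→0) is irreflexive, and the map sending every world to a single reflexive point • is a surjective bounded morphism (forth: every edge maps to (•,•); back: every world has a successor). So any modal formula valid on the 5-cycle is also valid on the reflexive point, which is not irreflexive.
So the class is not modally definable.

Not modally definable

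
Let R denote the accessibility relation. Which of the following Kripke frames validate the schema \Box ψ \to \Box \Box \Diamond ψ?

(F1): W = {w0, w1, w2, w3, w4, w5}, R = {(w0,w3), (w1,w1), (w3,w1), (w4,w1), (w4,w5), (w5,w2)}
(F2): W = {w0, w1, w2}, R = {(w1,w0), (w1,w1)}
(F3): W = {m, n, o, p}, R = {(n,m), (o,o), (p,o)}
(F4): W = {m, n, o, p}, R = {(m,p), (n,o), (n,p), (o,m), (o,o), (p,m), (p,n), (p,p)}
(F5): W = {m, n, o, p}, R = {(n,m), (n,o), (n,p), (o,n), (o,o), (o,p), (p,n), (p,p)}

(F3)

The schema corresponds to a generalized confluence (Geach) condition: \forall x \forall z (x R^2 z \to \exists w (xRw \wedge zRw)).
(F1): fails — w0R²w1 but no w with w0Rw and w1Rw.
(F2): fails — w1R²w0 but no w with w1Rw and w0Rw.
(F3): ✓.
(F4): fails — oR²m but no w with oRw and mRw.
(F5): fails — oR²m but no w with oRw and mRw.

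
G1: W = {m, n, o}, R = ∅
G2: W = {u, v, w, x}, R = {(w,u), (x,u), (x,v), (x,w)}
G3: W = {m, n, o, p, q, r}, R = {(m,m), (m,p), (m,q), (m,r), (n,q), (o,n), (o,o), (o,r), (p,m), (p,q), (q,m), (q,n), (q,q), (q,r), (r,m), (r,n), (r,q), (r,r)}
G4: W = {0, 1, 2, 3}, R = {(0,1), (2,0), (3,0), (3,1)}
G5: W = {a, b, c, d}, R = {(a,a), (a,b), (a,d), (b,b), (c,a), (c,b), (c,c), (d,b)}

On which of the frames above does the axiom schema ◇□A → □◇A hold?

G1, G5

The schema corresponds to convergence: ∀x ∀y ∀z (Rxy ∧ Rxz → ∃w (Ryw ∧ Rzw)).
G1: ✓.
G2: fails — Rwu and Rwu but u and u have no common successor.
G3: fails — Ron and Roo but n and o have no common successor.
G4: fails — R01 and R01 but 1 and 1 have no common successor.
G5: ✓.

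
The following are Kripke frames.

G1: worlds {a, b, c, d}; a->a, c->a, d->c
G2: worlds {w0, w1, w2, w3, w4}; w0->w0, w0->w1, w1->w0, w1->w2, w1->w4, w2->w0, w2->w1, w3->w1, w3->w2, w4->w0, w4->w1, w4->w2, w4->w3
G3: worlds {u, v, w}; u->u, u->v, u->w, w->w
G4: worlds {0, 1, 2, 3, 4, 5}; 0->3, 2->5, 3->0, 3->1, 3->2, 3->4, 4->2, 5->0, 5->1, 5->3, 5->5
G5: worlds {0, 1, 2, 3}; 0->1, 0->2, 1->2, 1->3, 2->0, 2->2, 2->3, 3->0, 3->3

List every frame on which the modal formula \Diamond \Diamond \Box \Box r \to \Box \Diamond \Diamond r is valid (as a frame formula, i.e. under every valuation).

G1, G2, G5

The schema corresponds to a generalized confluence (Geach) condition: \forall x \forall y \forall z ((x R^2 y \wedge xRz) \to \exists w (y R^2 w \wedge z R^2 w)).
G1: holds.
G2: holds.
G3: fails — uR²u, uRv but no t with uR²t and vR²t.
G4: fails — 0R²1, 0R3 but no w with 1R²w and 3R²w.
G5: holds.
Valid on: G1, G2, G5.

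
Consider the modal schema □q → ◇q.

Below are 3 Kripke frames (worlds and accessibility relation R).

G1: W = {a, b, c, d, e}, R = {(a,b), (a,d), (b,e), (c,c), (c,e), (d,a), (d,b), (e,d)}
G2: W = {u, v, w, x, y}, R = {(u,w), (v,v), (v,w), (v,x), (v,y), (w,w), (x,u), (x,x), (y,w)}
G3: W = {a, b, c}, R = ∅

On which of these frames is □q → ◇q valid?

This is the axiom for seriality; its first-order frame correspondent is ∀x ∃y Rxy.
G1: ✓.
G2: ✓.
G3: fails — world a has no successor.

G1, G2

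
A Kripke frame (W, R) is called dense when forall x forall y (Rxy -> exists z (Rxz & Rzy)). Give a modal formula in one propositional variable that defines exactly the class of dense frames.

□□q → □q

A defining formula is □□q → □q (the C4 axiom).
Suppose □□q→□q is valid. Take Rxy and set V(q)={w : xR²w}. Then □□q at x, so □q at x, so q at y, i.e. ∃z(Rxz∧Rzy).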